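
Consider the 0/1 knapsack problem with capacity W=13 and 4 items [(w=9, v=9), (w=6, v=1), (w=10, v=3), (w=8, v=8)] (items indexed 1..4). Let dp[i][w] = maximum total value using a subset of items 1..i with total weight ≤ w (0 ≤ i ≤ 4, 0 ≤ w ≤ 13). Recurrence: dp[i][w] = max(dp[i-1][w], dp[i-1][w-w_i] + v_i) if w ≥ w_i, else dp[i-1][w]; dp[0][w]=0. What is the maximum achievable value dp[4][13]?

9

i\w   0   1   2   3   4   5   6   7   8   9  10  11  12  13
  0   0   0   0   0   0   0   0   0   0   0   0   0   0   0
  1   0   0   0   0   0   0   0   0   0   9   9   9   9   9
  2   0   0   0   0   0   0   1   1   1   9   9   9   9   9
  3   0   0   0   0   0   0   1   1   1   9   9   9   9   9
  4   0   0   0   0   0   0   1   1   8   9   9   9   9   9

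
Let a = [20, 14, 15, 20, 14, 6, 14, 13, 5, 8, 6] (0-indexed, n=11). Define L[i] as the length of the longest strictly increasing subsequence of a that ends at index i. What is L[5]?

   i    0    1    2    3    4    5    6    7    8    9   10
a[i]   20   14   15   20   14    6   14   13    5    8    6
L[i]    1    1    2    3    1    1    2    2    1    2    2

1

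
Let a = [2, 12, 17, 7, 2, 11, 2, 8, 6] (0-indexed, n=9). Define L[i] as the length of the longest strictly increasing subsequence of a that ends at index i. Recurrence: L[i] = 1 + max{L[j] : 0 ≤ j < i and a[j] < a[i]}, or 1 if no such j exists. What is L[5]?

3

   i    0    1    2    3    4    5    6    7    8
a[i]    2   12   17    7    2   11    2    8    6
L[i]    1    2    3    2    1    3    1    3    2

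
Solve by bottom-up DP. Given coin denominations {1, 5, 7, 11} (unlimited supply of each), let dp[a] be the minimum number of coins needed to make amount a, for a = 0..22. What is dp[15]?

 a  0  1  2  3  4  5  6  7  8  9 10 11 12 13 14 15 16 17 18 19 20 21 22
dp  0  1  2  3  4  1  2  1  2  3  2  1  2  3  2  3  2  3  2  3  4  3  2

3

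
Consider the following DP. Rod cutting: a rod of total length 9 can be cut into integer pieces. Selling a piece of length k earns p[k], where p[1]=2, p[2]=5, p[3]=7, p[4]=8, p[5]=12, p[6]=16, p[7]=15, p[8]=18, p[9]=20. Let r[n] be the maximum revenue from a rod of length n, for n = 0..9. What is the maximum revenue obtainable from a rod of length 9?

23

   n    0    1    2    3    4    5    6    7    8    9
r[n]    0    2    5    7   10   12   16   18   21   23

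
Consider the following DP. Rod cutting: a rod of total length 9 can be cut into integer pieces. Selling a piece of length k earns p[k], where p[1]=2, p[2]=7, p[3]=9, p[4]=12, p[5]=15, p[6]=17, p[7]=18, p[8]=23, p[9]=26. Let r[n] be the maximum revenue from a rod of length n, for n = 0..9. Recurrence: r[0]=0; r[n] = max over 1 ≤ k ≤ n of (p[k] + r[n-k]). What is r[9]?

30

   n    0    1    2    3    4    5    6    7    8    9
r[n]    0    2    7    9   14   16   21   23   28   30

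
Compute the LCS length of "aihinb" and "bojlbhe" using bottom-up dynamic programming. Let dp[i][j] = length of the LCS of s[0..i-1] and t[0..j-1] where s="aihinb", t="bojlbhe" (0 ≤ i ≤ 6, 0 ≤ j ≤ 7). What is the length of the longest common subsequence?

   ''  b  o  j  l  b  h  e
''  0  0  0  0  0  0  0  0
 a  0  0  0  0  0  0  0  0
 i  0  0  0  0  0  0  0  0
 h  0  0  0  0  0  0  1  1
 i  0  0  0  0  0  0  1  1
 n  0  0  0  0  0  0  1  1
 b  0  1  1  1  1  1  1  1

1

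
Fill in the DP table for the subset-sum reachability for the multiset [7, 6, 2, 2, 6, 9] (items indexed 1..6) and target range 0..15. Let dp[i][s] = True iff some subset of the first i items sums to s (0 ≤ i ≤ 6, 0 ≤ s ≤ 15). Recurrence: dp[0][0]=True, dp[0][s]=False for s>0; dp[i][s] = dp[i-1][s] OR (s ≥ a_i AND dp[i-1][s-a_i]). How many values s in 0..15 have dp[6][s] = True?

i\s   0   1   2   3   4   5   6   7   8   9  10  11  12  13  14  15
  0   T   F   F   F   F   F   F   F   F   F   F   F   F   F   F   F
  1   T   F   F   F   F   F   F   T   F   F   F   F   F   F   F   F
  2   T   F   F   F   F   F   T   T   F   F   F   F   F   T   F   F
  3   T   F   T   F   F   F   T   T   T   T   F   F   F   T   F   T
  4   T   F   T   F   T   F   T   T   T   T   T   T   F   T   F   T
  5   T   F   T   F   T   F   T   T   T   T   T   T   T   T   T   T
  6   T   F   T   F   T   F   T   T   T   T   T   T   T   T   T   T

13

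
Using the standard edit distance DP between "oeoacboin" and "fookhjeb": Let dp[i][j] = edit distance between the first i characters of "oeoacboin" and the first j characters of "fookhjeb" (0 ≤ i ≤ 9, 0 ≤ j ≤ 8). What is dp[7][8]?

7

   ''  f  o  o  k  h  j  e  b
''  0  1  2  3  4  5  6  7  8
 o  1  1  1  2  3  4  5  6  7
 e  2  2  2  2  3  4  5  5  6
 o  3  3  2  2  3  4  5  6  6
 a  4  4  3  3  3  4  5  6  7
 c  5  5  4  4  4  4  5  6  7
 b  6  6  5  5  5  5  5  6  6
 o  7  7  6  5  6  6  6  6  7
 i  8  8  7  6  6  7  7  7  7
 n  9  9  8  7  7  7  8  8  8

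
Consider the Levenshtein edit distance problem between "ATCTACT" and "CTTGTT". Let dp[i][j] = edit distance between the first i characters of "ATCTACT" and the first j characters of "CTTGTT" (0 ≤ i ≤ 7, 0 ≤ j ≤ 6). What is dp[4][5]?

   ''  C  T  T  G  T  T
''  0  1  2  3  4  5  6
 A  1  1  2  3  4  5  6
 T  2  2  1  2  3  4  5
 C  3  2  2  2  3  4  5
 T  4  3  2  2  3  3  4
 A  5  4  3  3  3  4  4
 C  6  5  4  4  4  4  5
 T  7  6  5  4  5  4  4

3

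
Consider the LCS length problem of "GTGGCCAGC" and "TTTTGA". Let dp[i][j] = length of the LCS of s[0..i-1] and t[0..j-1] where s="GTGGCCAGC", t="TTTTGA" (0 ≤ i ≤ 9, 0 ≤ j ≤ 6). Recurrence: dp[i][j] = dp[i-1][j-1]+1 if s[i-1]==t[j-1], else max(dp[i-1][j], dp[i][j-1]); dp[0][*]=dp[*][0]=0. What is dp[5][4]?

   ''  T  T  T  T  G  A
''  0  0  0  0  0  0  0
 G  0  0  0  0  0  1  1
 T  0  1  1  1  1  1  1
 G  0  1  1  1  1  2  2
 G  0  1  1  1  1  2  2
 C  0  1  1  1  1  2  2
 C  0  1  1  1  1  2  2
 A  0  1  1  1  1  2  3
 G  0  1  1  1  1  2  3
 C  0  1  1  1  1  2  3

1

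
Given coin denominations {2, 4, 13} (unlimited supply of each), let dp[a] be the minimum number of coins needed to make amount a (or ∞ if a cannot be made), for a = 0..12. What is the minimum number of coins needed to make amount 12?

 a  0  1  2  3  4  5  6  7  8  9 10 11 12
dp  0  -  1  -  1  -  2  -  2  -  3  -  3
(- denotes ∞ / unreachable)

3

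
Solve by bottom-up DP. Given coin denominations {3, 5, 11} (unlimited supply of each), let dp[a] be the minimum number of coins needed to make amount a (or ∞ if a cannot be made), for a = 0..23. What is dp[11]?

 a  0  1  2  3  4  5  6  7  8  9 10 11 12 13 14 15 16 17 18 19 20 21 22 23
dp  0  -  -  1  -  1  2  -  2  3  2  1  4  3  2  3  2  3  4  3  4  3  2  5
(- denotes ∞ / unreachable)

1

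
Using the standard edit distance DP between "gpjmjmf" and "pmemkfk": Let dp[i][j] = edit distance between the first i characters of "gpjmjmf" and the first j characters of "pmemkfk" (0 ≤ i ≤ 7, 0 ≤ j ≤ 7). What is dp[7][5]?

4

   ''  p  m  e  m  k  f  k
''  0  1  2  3  4  5  6  7
 g  1  1  2  3  4  5  6  7
 p  2  1  2  3  4  5  6  7
 j  3  2  2  3  4  5  6  7
 m  4  3  2  3  3  4  5  6
 j  5  4  3  3  4  4  5  6
 m  6  5  4  4  3  4  5  6
 f  7  6  5  5  4  4  4  5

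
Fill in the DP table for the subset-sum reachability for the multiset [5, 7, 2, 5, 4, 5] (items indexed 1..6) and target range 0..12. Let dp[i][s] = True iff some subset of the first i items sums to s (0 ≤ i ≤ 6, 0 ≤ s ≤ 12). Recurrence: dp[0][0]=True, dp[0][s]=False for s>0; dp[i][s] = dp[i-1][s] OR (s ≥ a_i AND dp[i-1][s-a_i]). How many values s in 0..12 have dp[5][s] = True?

10

i\s   0   1   2   3   4   5   6   7   8   9  10  11  12
  0   T   F   F   F   F   F   F   F   F   F   F   F   F
  1   T   F   F   F   F   T   F   F   F   F   F   F   F
  2   T   F   F   F   F   T   F   T   F   F   F   F   T
  3   T   F   T   F   F   T   F   T   F   T   F   F   T
  4   T   F   T   F   F   T   F   T   F   T   T   F   T
  5   T   F   T   F   T   T   T   T   F   T   T   T   T
  6   T   F   T   F   T   T   T   T   F   T   T   T   T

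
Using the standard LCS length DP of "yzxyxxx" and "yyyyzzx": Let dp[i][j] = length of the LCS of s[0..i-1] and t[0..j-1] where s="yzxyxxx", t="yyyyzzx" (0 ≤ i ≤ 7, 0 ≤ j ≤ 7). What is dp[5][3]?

2

   ''  y  y  y  y  z  z  x
''  0  0  0  0  0  0  0  0
 y  0  1  1  1  1  1  1  1
 z  0  1  1  1  1  2  2  2
 x  0  1  1  1  1  2  2  3
 y  0  1  2  2  2  2  2  3
 x  0  1  2  2  2  2  2  3
 x  0  1  2  2  2  2  2  3
 x  0  1  2  2  2  2  2  3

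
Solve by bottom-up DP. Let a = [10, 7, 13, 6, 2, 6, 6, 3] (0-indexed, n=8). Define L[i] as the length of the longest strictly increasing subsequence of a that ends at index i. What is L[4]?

   i    0    1    2    3    4    5    6    7
a[i]   10    7   13    6    2    6    6    3
L[i]    1    1    2    1    1    2    2    2

1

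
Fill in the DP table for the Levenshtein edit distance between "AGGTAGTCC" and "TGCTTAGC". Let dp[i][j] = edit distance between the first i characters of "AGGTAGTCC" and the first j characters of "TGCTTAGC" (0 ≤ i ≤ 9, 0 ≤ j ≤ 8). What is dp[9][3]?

6

   ''  T  G  C  T  T  A  G  C
''  0  1  2  3  4  5  6  7  8
 A  1  1  2  3  4  5  5  6  7
 G  2  2  1  2  3  4  5  5  6
 G  3  3  2  2  3  4  5  5  6
 T  4  3  3  3  2  3  4  5  6
 A  5  4  4  4  3  3  3  4  5
 G  6  5  4  5  4  4  4  3  4
 T  7  6  5  5  5  4  5  4  4
 C  8  7  6  5  6  5  5  5  4
 C  9  8  7  6  6  6  6  6  5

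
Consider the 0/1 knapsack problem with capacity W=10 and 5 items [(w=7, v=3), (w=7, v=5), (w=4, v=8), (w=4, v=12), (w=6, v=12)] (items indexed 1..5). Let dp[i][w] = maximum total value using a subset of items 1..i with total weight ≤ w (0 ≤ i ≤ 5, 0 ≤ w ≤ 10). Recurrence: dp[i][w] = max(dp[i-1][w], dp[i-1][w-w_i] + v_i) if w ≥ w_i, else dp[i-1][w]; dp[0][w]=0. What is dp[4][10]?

i\w   0   1   2   3   4   5   6   7   8   9  10
  0   0   0   0   0   0   0   0   0   0   0   0
  1   0   0   0   0   0   0   0   3   3   3   3
  2   0   0   0   0   0   0   0   5   5   5   5
  3   0   0   0   0   8   8   8   8   8   8   8
  4   0   0   0   0  12  12  12  12  20  20  20
  5   0   0   0   0  12  12  12  12  20  20  24

20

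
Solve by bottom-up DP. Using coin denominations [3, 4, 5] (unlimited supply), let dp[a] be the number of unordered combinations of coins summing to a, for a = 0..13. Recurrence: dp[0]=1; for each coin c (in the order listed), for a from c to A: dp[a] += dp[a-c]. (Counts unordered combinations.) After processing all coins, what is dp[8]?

after  coin     0     1     2     3     4     5     6     7     8     9    10    11    12    13
          3     1     0     0     1     0     0     1     0     0     1     0     0     1     0
          4     1     0     0     1     1     0     1     1     1     1     1     1     2     1
          5     1     0     0     1     1     1     1     1     2     2     2     2     3     3

2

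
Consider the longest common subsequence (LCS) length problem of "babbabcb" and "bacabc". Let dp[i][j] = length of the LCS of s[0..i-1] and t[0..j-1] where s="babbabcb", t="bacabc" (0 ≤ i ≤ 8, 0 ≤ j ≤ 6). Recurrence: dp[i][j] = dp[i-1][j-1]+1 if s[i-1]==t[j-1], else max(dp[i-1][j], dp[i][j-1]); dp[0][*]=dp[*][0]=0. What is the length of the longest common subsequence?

5

   ''  b  a  c  a  b  c
''  0  0  0  0  0  0  0
 b  0  1  1  1  1  1  1
 a  0  1  2  2  2  2  2
 b  0  1  2  2  2  3  3
 b  0  1  2  2  2  3  3
 a  0  1  2  2  3  3  3
 b  0  1  2  2  3  4  4
 c  0  1  2  3  3  4  5
 b  0  1  2  3  3  4  5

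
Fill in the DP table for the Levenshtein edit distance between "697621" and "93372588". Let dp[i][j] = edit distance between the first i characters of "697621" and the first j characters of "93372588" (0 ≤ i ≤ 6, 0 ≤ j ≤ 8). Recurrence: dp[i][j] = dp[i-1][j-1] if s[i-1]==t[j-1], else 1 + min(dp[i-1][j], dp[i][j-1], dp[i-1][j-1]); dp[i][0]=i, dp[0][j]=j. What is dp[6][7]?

6

   ''  9  3  3  7  2  5  8  8
''  0  1  2  3  4  5  6  7  8
 6  1  1  2  3  4  5  6  7  8
 9  2  1  2  3  4  5  6  7  8
 7  3  2  2  3  3  4  5  6  7
 6  4  3  3  3  4  4  5  6  7
 2  5  4  4  4  4  4  5  6  7
 1  6  5  5  5  5  5  5  6  7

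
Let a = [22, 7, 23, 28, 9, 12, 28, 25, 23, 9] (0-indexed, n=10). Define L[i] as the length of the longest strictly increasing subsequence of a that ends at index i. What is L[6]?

4

   i    0    1    2    3    4    5    6    7    8    9
a[i]   22    7   23   28    9   12   28   25   23    9
L[i]    1    1    2    3    2    3    4    4    4    2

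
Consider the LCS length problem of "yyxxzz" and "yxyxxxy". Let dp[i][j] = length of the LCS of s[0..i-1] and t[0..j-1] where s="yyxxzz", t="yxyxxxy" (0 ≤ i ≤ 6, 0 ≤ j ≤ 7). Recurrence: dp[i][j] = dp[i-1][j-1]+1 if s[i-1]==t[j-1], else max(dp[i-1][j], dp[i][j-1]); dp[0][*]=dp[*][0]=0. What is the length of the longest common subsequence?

   ''  y  x  y  x  x  x  y
''  0  0  0  0  0  0  0  0
 y  0  1  1  1  1  1  1  1
 y  0  1  1  2  2  2  2  2
 x  0  1  2  2  3  3  3  3
 x  0  1  2  2  3  4  4  4
 z  0  1  2  2  3  4  4  4
 z  0  1  2  2  3  4  4  4

4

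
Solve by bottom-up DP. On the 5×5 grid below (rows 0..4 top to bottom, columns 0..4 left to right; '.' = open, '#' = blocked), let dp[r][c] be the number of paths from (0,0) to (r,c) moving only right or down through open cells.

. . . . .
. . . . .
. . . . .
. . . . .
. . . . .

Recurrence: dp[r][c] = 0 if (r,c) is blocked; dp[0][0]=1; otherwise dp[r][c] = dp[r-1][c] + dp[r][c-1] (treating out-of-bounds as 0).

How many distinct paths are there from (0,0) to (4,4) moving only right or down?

70

r\c   0   1   2   3   4
  0   1   1   1   1   1
  1   1   2   3   4   5
  2   1   3   6  10  15
  3   1   4  10  20  35
  4   1   5  15  35  70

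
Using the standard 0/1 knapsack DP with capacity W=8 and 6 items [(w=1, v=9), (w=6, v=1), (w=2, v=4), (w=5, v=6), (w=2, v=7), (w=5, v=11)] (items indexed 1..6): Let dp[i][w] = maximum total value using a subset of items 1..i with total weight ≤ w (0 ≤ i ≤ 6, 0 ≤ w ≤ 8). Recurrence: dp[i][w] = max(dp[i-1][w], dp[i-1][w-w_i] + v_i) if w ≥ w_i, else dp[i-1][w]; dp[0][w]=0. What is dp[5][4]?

16

i\w   0   1   2   3   4   5   6   7   8
  0   0   0   0   0   0   0   0   0   0
  1   0   9   9   9   9   9   9   9   9
  2   0   9   9   9   9   9   9  10  10
  3   0   9   9  13  13  13  13  13  13
  4   0   9   9  13  13  13  15  15  19
  5   0   9   9  16  16  20  20  20  22
  6   0   9   9  16  16  20  20  20  27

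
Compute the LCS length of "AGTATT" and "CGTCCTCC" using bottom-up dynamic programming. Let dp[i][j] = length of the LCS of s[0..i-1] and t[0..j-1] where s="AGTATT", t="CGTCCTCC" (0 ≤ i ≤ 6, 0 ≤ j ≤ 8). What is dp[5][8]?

   ''  C  G  T  C  C  T  C  C
''  0  0  0  0  0  0  0  0  0
 A  0  0  0  0  0  0  0  0  0
 G  0  0  1  1  1  1  1  1  1
 T  0  0  1  2  2  2  2  2  2
 A  0  0  1  2  2  2  2  2  2
 T  0  0  1  2  2  2  3  3  3
 T  0  0  1  2  2  2  3  3  3

3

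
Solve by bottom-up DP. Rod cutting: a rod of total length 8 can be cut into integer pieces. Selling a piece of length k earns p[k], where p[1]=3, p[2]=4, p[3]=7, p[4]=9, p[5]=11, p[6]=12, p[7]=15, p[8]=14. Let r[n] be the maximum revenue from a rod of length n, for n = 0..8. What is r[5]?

15

   n    0    1    2    3    4    5    6    7    8
r[n]    0    3    6    9   12   15   18   21   24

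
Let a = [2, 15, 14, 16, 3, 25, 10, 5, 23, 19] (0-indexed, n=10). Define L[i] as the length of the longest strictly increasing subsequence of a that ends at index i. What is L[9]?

4

   i    0    1    2    3    4    5    6    7    8    9
a[i]    2   15   14   16    3   25   10    5   23   19
L[i]    1    2    2    3    2    4    3    3    4    4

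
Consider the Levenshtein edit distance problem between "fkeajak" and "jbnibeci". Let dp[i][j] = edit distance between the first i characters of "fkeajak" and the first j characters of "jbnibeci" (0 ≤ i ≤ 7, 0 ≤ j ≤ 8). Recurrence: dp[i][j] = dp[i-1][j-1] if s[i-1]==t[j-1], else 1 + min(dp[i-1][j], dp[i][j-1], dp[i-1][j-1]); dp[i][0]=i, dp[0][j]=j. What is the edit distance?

   ''  j  b  n  i  b  e  c  i
''  0  1  2  3  4  5  6  7  8
 f  1  1  2  3  4  5  6  7  8
 k  2  2  2  3  4  5  6  7  8
 e  3  3  3  3  4  5  5  6  7
 a  4  4  4  4  4  5  6  6  7
 j  5  4  5  5  5  5  6  7  7
 a  6  5  5  6  6  6  6  7  8
 k  7  6  6  6  7  7  7  7  8

8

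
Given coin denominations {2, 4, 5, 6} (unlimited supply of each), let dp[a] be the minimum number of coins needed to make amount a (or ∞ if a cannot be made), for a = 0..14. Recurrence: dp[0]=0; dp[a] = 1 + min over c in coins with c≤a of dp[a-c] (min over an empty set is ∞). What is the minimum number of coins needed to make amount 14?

 a  0  1  2  3  4  5  6  7  8  9 10 11 12 13 14
dp  0  -  1  -  1  1  1  2  2  2  2  2  2  3  3
(- denotes ∞ / unreachable)

3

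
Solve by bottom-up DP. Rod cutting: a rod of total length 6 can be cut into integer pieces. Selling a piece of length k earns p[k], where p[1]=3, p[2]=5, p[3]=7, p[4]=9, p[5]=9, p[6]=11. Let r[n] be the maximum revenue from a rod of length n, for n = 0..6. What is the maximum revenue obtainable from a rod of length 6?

18

   n    0    1    2    3    4    5    6
r[n]    0    3    6    9   12   15   18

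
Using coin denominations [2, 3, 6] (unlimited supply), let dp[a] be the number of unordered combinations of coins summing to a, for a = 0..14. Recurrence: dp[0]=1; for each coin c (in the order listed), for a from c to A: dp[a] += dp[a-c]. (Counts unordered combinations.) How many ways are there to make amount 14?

6

after  coin     0     1     2     3     4     5     6     7     8     9    10    11    12    13    14
          2     1     0     1     0     1     0     1     0     1     0     1     0     1     0     1
          3     1     0     1     1     1     1     2     1     2     2     2     2     3     2     3
          6     1     0     1     1     1     1     3     1     3     3     3     3     6     3     6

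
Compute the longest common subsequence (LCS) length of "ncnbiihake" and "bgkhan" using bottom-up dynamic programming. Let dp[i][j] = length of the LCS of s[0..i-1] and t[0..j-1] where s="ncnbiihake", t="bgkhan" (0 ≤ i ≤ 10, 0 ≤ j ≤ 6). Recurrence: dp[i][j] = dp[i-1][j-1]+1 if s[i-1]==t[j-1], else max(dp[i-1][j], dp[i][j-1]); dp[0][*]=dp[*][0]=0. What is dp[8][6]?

   ''  b  g  k  h  a  n
''  0  0  0  0  0  0  0
 n  0  0  0  0  0  0  1
 c  0  0  0  0  0  0  1
 n  0  0  0  0  0  0  1
 b  0  1  1  1  1  1  1
 i  0  1  1  1  1  1  1
 i  0  1  1  1  1  1  1
 h  0  1  1  1  2  2  2
 a  0  1  1  1  2  3  3
 k  0  1  1  2  2  3  3
 e  0  1  1  2  2  3  3

3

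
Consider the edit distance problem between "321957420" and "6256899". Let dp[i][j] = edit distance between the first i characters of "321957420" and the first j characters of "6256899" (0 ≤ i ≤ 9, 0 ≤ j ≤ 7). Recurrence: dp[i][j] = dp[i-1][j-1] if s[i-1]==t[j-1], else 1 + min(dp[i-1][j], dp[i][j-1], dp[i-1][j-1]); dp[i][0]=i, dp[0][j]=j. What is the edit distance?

   ''  6  2  5  6  8  9  9
''  0  1  2  3  4  5  6  7
 3  1  1  2  3  4  5  6  7
 2  2  2  1  2  3  4  5  6
 1  3  3  2  2  3  4  5  6
 9  4  4  3  3  3  4  4  5
 5  5  5  4  3  4  4  5  5
 7  6  6  5  4  4  5  5  6
 4  7  7  6  5  5  5  6  6
 2  8  8  7  6  6  6  6  7
 0  9  9  8  7  7  7  7  7

7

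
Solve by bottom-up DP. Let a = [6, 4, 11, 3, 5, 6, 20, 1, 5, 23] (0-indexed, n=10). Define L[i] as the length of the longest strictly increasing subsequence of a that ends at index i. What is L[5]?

3

   i    0    1    2    3    4    5    6    7    8    9
a[i]    6    4   11    3    5    6   20    1    5   23
L[i]    1    1    2    1    2    3    4    1    2    5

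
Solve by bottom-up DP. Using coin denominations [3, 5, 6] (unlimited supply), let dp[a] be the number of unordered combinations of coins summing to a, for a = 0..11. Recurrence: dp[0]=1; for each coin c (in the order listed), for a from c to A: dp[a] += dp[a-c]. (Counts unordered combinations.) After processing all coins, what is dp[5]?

1

after  coin     0     1     2     3     4     5     6     7     8     9    10    11
          3     1     0     0     1     0     0     1     0     0     1     0     0
          5     1     0     0     1     0     1     1     0     1     1     1     1
          6     1     0     0     1     0     1     2     0     1     2     1     2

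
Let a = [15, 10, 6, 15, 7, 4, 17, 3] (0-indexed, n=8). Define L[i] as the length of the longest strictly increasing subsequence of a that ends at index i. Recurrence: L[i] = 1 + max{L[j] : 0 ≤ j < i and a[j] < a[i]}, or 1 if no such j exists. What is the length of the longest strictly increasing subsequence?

3

   i    0    1    2    3    4    5    6    7
a[i]   15   10    6   15    7    4   17    3
L[i]    1    1    1    2    2    1    3    1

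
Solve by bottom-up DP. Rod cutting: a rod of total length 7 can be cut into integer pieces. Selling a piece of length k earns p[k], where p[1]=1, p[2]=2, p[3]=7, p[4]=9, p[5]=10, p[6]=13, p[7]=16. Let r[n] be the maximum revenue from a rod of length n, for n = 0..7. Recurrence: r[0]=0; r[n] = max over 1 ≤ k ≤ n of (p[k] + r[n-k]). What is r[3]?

   n    0    1    2    3    4    5    6    7
r[n]    0    1    2    7    9   10   14   16

7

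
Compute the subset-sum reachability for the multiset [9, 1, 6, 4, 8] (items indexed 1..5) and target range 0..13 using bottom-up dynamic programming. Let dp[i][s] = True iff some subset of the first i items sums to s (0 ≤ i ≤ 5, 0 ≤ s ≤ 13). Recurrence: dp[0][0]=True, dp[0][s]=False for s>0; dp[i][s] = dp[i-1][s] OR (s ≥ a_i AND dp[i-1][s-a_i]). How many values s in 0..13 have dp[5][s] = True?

i\s   0   1   2   3   4   5   6   7   8   9  10  11  12  13
  0   T   F   F   F   F   F   F   F   F   F   F   F   F   F
  1   T   F   F   F   F   F   F   F   F   T   F   F   F   F
  2   T   T   F   F   F   F   F   F   F   T   T   F   F   F
  3   T   T   F   F   F   F   T   T   F   T   T   F   F   F
  4   T   T   F   F   T   T   T   T   F   T   T   T   F   T
  5   T   T   F   F   T   T   T   T   T   T   T   T   T   T

12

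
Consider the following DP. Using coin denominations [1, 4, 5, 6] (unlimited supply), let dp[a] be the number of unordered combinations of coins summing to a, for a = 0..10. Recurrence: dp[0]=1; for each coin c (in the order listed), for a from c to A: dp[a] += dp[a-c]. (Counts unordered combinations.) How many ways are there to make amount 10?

after  coin     0     1     2     3     4     5     6     7     8     9    10
          1     1     1     1     1     1     1     1     1     1     1     1
          4     1     1     1     1     2     2     2     2     3     3     3
          5     1     1     1     1     2     3     3     3     4     5     6
          6     1     1     1     1     2     3     4     4     5     6     8

8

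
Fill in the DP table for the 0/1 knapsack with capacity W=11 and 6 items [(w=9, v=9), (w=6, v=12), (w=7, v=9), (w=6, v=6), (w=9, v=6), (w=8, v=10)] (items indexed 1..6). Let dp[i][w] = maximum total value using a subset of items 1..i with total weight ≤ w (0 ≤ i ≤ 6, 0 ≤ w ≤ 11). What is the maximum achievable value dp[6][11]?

12

i\w   0   1   2   3   4   5   6   7   8   9  10  11
  0   0   0   0   0   0   0   0   0   0   0   0   0
  1   0   0   0   0   0   0   0   0   0   9   9   9
  2   0   0   0   0   0   0  12  12  12  12  12  12
  3   0   0   0   0   0   0  12  12  12  12  12  12
  4   0   0   0   0   0   0  12  12  12  12  12  12
  5   0   0   0   0   0   0  12  12  12  12  12  12
  6   0   0   0   0   0   0  12  12  12  12  12  12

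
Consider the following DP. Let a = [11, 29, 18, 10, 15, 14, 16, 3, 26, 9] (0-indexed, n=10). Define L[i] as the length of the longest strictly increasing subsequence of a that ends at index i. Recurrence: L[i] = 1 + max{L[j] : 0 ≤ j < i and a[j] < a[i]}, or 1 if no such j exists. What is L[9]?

   i    0    1    2    3    4    5    6    7    8    9
a[i]   11   29   18   10   15   14   16    3   26    9
L[i]    1    2    2    1    2    2    3    1    4    2

2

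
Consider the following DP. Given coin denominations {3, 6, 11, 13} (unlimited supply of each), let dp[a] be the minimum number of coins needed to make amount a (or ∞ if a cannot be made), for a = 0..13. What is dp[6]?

1

 a  0  1  2  3  4  5  6  7  8  9 10 11 12 13
dp  0  -  -  1  -  -  1  -  -  2  -  1  2  1
(- denotes ∞ / unreachable)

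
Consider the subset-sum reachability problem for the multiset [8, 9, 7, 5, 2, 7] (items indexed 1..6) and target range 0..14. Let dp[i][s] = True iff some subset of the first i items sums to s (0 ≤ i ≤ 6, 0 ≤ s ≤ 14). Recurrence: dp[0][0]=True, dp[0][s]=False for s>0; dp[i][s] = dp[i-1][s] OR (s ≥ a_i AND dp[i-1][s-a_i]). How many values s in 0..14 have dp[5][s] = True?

i\s   0   1   2   3   4   5   6   7   8   9  10  11  12  13  14
  0   T   F   F   F   F   F   F   F   F   F   F   F   F   F   F
  1   T   F   F   F   F   F   F   F   T   F   F   F   F   F   F
  2   T   F   F   F   F   F   F   F   T   T   F   F   F   F   F
  3   T   F   F   F   F   F   F   T   T   T   F   F   F   F   F
  4   T   F   F   F   F   T   F   T   T   T   F   F   T   T   T
  5   T   F   T   F   F   T   F   T   T   T   T   T   T   T   T
  6   T   F   T   F   F   T   F   T   T   T   T   T   T   T   T

11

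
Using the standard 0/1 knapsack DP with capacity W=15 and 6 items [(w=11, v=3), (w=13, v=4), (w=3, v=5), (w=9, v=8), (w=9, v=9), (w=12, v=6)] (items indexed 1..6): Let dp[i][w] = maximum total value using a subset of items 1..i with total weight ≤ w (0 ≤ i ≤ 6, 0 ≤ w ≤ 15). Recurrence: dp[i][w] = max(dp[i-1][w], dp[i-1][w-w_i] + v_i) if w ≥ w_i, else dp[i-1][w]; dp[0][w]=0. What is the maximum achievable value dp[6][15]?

14

i\w   0   1   2   3   4   5   6   7   8   9  10  11  12  13  14  15
  0   0   0   0   0   0   0   0   0   0   0   0   0   0   0   0   0
  1   0   0   0   0   0   0   0   0   0   0   0   3   3   3   3   3
  2   0   0   0   0   0   0   0   0   0   0   0   3   3   4   4   4
  3   0   0   0   5   5   5   5   5   5   5   5   5   5   5   8   8
  4   0   0   0   5   5   5   5   5   5   8   8   8  13  13  13  13
  5   0   0   0   5   5   5   5   5   5   9   9   9  14  14  14  14
  6   0   0   0   5   5   5   5   5   5   9   9   9  14  14  14  14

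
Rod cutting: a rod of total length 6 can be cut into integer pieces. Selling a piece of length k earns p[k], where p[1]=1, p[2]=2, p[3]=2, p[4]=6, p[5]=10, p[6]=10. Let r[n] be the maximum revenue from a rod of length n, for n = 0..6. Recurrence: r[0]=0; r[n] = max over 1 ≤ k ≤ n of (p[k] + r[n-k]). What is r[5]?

10

   n    0    1    2    3    4    5    6
r[n]    0    1    2    3    6   10   11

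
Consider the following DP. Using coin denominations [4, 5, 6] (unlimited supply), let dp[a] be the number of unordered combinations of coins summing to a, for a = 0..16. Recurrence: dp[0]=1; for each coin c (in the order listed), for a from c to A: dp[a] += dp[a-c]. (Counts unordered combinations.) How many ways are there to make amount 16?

3

after  coin     0     1     2     3     4     5     6     7     8     9    10    11    12    13    14    15    16
          4     1     0     0     0     1     0     0     0     1     0     0     0     1     0     0     0     1
          5     1     0     0     0     1     1     0     0     1     1     1     0     1     1     1     1     1
          6     1     0     0     0     1     1     1     0     1     1     2     1     2     1     2     2     3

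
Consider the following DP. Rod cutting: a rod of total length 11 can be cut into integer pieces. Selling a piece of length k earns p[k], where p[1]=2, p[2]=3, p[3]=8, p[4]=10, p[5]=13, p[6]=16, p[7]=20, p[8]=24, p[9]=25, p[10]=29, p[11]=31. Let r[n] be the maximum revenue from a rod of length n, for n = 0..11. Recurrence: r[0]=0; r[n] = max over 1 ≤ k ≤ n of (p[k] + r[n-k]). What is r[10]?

   n    0    1    2    3    4    5    6    7    8    9   10   11
r[n]    0    2    4    8   10   13   16   20   24   26   29   32

29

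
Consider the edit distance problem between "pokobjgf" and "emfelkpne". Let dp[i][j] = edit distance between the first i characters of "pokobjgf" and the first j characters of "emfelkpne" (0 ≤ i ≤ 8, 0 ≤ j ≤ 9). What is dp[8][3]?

7

   ''  e  m  f  e  l  k  p  n  e
''  0  1  2  3  4  5  6  7  8  9
 p  1  1  2  3  4  5  6  6  7  8
 o  2  2  2  3  4  5  6  7  7  8
 k  3  3  3  3  4  5  5  6  7  8
 o  4  4  4  4  4  5  6  6  7  8
 b  5  5  5  5  5  5  6  7  7  8
 j  6  6  6  6  6  6  6  7  8  8
 g  7  7  7  7  7  7  7  7  8  9
 f  8  8  8  7  8  8  8  8  8  9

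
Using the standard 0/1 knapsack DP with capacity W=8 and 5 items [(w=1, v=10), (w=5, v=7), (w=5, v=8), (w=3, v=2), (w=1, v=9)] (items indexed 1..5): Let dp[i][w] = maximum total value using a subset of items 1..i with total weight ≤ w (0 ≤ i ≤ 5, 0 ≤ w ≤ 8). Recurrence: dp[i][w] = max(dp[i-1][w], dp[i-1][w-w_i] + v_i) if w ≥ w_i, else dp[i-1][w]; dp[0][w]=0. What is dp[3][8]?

18

i\w   0   1   2   3   4   5   6   7   8
  0   0   0   0   0   0   0   0   0   0
  1   0  10  10  10  10  10  10  10  10
  2   0  10  10  10  10  10  17  17  17
  3   0  10  10  10  10  10  18  18  18
  4   0  10  10  10  12  12  18  18  18
  5   0  10  19  19  19  21  21  27  27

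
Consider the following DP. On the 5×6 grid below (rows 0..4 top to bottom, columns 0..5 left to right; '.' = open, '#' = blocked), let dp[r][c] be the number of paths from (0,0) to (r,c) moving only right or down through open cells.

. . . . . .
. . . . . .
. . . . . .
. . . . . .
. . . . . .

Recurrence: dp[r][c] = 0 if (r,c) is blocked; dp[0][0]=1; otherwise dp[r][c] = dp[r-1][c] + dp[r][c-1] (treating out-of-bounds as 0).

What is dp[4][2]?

15

r\c   0   1   2   3   4   5
  0   1   1   1   1   1   1
  1   1   2   3   4   5   6
  2   1   3   6  10  15  21
  3   1   4  10  20  35  56
  4   1   5  15  35  70 126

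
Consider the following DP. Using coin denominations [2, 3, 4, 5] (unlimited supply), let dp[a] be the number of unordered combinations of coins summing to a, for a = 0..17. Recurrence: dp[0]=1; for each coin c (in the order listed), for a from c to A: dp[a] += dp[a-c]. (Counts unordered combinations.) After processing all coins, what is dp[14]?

after  coin     0     1     2     3     4     5     6     7     8     9    10    11    12    13    14    15    16    17
          2     1     0     1     0     1     0     1     0     1     0     1     0     1     0     1     0     1     0
          3     1     0     1     1     1     1     2     1     2     2     2     2     3     2     3     3     3     3
          4     1     0     1     1     2     1     3     2     4     3     5     4     7     5     8     7    10     8
          5     1     0     1     1     2     2     3     3     5     5     7     7    10    10    13    14    17    18

13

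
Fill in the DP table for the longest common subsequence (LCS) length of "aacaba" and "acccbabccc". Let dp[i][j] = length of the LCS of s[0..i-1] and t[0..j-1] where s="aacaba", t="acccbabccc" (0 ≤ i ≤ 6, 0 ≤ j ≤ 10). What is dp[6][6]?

   ''  a  c  c  c  b  a  b  c  c  c
''  0  0  0  0  0  0  0  0  0  0  0
 a  0  1  1  1  1  1  1  1  1  1  1
 a  0  1  1  1  1  1  2  2  2  2  2
 c  0  1  2  2  2  2  2  2  3  3  3
 a  0  1  2  2  2  2  3  3  3  3  3
 b  0  1  2  2  2  3  3  4  4  4  4
 a  0  1  2  2  2  3  4  4  4  4  4

4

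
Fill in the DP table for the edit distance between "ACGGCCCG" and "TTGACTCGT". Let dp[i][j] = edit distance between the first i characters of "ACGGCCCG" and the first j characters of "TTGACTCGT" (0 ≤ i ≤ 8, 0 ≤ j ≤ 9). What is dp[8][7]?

5

   ''  T  T  G  A  C  T  C  G  T
''  0  1  2  3  4  5  6  7  8  9
 A  1  1  2  3  3  4  5  6  7  8
 C  2  2  2  3  4  3  4  5  6  7
 G  3  3  3  2  3  4  4  5  5  6
 G  4  4  4  3  3  4  5  5  5  6
 C  5  5  5  4  4  3  4  5  6  6
 C  6  6  6  5  5  4  4  4  5  6
 C  7  7  7  6  6  5  5  4  5  6
 G  8  8  8  7  7  6  6  5  4  5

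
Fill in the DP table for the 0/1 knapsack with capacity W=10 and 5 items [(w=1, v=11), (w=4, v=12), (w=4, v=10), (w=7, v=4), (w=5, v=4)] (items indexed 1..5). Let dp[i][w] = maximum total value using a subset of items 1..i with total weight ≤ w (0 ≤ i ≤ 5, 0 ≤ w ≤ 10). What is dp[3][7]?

i\w   0   1   2   3   4   5   6   7   8   9  10
  0   0   0   0   0   0   0   0   0   0   0   0
  1   0  11  11  11  11  11  11  11  11  11  11
  2   0  11  11  11  12  23  23  23  23  23  23
  3   0  11  11  11  12  23  23  23  23  33  33
  4   0  11  11  11  12  23  23  23  23  33  33
  5   0  11  11  11  12  23  23  23  23  33  33

23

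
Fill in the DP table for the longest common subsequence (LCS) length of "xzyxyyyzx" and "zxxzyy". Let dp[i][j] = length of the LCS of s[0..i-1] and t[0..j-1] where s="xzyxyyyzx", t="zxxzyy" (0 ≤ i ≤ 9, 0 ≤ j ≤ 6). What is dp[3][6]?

   ''  z  x  x  z  y  y
''  0  0  0  0  0  0  0
 x  0  0  1  1  1  1  1
 z  0  1  1  1  2  2  2
 y  0  1  1  1  2  3  3
 x  0  1  2  2  2  3  3
 y  0  1  2  2  2  3  4
 y  0  1  2  2  2  3  4
 y  0  1  2  2  2  3  4
 z  0  1  2  2  3  3  4
 x  0  1  2  3  3  3  4

3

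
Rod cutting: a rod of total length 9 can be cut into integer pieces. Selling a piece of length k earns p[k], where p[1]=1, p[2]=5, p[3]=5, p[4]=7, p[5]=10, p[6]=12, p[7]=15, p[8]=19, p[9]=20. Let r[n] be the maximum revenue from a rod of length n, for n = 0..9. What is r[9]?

21

   n    0    1    2    3    4    5    6    7    8    9
r[n]    0    1    5    6   10   11   15   16   20   21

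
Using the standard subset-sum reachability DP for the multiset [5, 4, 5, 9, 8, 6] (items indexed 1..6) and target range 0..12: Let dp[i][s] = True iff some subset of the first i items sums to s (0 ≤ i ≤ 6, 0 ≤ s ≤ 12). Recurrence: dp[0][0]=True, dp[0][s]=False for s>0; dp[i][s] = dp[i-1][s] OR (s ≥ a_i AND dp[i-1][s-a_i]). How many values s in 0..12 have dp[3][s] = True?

i\s   0   1   2   3   4   5   6   7   8   9  10  11  12
  0   T   F   F   F   F   F   F   F   F   F   F   F   F
  1   T   F   F   F   F   T   F   F   F   F   F   F   F
  2   T   F   F   F   T   T   F   F   F   T   F   F   F
  3   T   F   F   F   T   T   F   F   F   T   T   F   F
  4   T   F   F   F   T   T   F   F   F   T   T   F   F
  5   T   F   F   F   T   T   F   F   T   T   T   F   T
  6   T   F   F   F   T   T   T   F   T   T   T   T   T

5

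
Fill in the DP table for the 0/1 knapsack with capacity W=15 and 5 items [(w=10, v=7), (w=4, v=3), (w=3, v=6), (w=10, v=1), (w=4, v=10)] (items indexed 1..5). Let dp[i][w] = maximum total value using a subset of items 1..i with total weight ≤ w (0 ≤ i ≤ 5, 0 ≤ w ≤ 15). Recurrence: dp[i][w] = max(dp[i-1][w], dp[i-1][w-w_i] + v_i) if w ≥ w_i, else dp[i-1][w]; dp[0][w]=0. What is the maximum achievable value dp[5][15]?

i\w   0   1   2   3   4   5   6   7   8   9  10  11  12  13  14  15
  0   0   0   0   0   0   0   0   0   0   0   0   0   0   0   0   0
  1   0   0   0   0   0   0   0   0   0   0   7   7   7   7   7   7
  2   0   0   0   0   3   3   3   3   3   3   7   7   7   7  10  10
  3   0   0   0   6   6   6   6   9   9   9   9   9   9  13  13  13
  4   0   0   0   6   6   6   6   9   9   9   9   9   9  13  13  13
  5   0   0   0   6  10  10  10  16  16  16  16  19  19  19  19  19

19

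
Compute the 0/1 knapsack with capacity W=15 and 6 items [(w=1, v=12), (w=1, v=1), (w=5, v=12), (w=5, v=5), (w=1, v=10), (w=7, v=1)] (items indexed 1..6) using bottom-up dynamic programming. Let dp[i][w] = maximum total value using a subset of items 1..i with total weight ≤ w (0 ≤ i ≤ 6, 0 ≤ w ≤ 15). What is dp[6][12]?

39

i\w   0   1   2   3   4   5   6   7   8   9  10  11  12  13  14  15
  0   0   0   0   0   0   0   0   0   0   0   0   0   0   0   0   0
  1   0  12  12  12  12  12  12  12  12  12  12  12  12  12  12  12
  2   0  12  13  13  13  13  13  13  13  13  13  13  13  13  13  13
  3   0  12  13  13  13  13  24  25  25  25  25  25  25  25  25  25
  4   0  12  13  13  13  13  24  25  25  25  25  29  30  30  30  30
  5   0  12  22  23  23  23  24  34  35  35  35  35  39  40  40  40
  6   0  12  22  23  23  23  24  34  35  35  35  35  39  40  40  40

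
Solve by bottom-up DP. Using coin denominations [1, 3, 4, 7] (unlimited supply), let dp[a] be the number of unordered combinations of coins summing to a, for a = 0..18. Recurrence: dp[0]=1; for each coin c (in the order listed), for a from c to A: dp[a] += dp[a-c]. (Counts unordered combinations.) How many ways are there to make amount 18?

32

after  coin     0     1     2     3     4     5     6     7     8     9    10    11    12    13    14    15    16    17    18
          1     1     1     1     1     1     1     1     1     1     1     1     1     1     1     1     1     1     1     1
          3     1     1     1     2     2     2     3     3     3     4     4     4     5     5     5     6     6     6     7
          4     1     1     1     2     3     3     4     5     6     7     8     9    11    12    13    15    17    18    20
          7     1     1     1     2     3     3     4     6     7     8    10    12    14    16    19    22    25    28    32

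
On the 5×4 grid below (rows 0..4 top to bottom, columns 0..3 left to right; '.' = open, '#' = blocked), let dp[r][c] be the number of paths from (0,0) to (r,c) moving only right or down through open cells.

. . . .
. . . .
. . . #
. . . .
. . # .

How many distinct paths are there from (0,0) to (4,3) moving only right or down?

r\c   0   1   2   3
  0   1   1   1   1
  1   1   2   3   4
  2   1   3   6   0
  3   1   4  10  10
  4   1   5   0  10

10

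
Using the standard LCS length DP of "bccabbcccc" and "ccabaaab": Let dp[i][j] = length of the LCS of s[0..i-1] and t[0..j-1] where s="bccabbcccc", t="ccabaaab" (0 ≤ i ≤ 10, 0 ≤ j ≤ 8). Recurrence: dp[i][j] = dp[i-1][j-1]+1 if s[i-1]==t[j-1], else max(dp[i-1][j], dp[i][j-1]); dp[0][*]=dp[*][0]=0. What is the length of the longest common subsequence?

5

   ''  c  c  a  b  a  a  a  b
''  0  0  0  0  0  0  0  0  0
 b  0  0  0  0  1  1  1  1  1
 c  0  1  1  1  1  1  1  1  1
 c  0  1  2  2  2  2  2  2  2
 a  0  1  2  3  3  3  3  3  3
 b  0  1  2  3  4  4  4  4  4
 b  0  1  2  3  4  4  4  4  5
 c  0  1  2  3  4  4  4  4  5
 c  0  1  2  3  4  4  4  4  5
 c  0  1  2  3  4  4  4  4  5
 c  0  1  2  3  4  4  4  4  5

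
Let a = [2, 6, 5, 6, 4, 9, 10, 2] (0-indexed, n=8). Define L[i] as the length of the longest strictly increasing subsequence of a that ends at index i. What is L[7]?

1

   i    0    1    2    3    4    5    6    7
a[i]    2    6    5    6    4    9   10    2
L[i]    1    2    2    3    2    4    5    1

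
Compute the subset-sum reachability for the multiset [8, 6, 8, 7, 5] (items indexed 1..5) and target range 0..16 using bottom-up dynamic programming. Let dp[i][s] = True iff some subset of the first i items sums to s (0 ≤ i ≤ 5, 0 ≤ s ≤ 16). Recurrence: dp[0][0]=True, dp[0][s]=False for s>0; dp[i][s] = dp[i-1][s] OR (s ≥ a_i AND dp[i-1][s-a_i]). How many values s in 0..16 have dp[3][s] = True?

i\s   0   1   2   3   4   5   6   7   8   9  10  11  12  13  14  15  16
  0   T   F   F   F   F   F   F   F   F   F   F   F   F   F   F   F   F
  1   T   F   F   F   F   F   F   F   T   F   F   F   F   F   F   F   F
  2   T   F   F   F   F   F   T   F   T   F   F   F   F   F   T   F   F
  3   T   F   F   F   F   F   T   F   T   F   F   F   F   F   T   F   T
  4   T   F   F   F   F   F   T   T   T   F   F   F   F   T   T   T   T
  5   T   F   F   F   F   T   T   T   T   F   F   T   T   T   T   T   T

5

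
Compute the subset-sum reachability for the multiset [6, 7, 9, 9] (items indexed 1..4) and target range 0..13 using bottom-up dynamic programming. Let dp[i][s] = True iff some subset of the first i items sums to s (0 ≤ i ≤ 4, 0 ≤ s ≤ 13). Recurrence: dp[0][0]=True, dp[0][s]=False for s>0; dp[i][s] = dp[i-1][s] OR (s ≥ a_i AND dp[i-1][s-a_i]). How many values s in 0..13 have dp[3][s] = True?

i\s   0   1   2   3   4   5   6   7   8   9  10  11  12  13
  0   T   F   F   F   F   F   F   F   F   F   F   F   F   F
  1   T   F   F   F   F   F   T   F   F   F   F   F   F   F
  2   T   F   F   F   F   F   T   T   F   F   F   F   F   T
  3   T   F   F   F   F   F   T   T   F   T   F   F   F   T
  4   T   F   F   F   F   F   T   T   F   T   F   F   F   T

5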